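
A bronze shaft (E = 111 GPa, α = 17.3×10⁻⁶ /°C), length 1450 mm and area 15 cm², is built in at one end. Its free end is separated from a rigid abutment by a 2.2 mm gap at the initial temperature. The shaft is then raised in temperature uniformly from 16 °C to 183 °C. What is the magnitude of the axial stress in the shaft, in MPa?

σ ≈ 152 MPa (compressive)

Free thermal elongation = αΔT L = 17.3×10⁻⁶ × 167 × 1450 = 4.189 mm.
This exceeds the 2.2 mm gap, so the wall pushes back. The portion of expansion that must be recovered elastically is δ_free − gap = 4.189 − 2.2 = 1.989 mm.
So σ = E(δ_free − g)/L = 111×10³ × 1.989/1450 = 152.3 MPa.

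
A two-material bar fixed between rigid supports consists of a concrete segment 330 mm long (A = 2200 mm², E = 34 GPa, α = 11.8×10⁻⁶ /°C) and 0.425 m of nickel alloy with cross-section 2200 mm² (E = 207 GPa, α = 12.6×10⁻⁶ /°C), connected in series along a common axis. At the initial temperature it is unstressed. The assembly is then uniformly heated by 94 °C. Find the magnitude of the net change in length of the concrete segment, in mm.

If the supports were absent, the total length change would be Σ αᵢΔT Lᵢ = 11.8×10⁻⁶×94×330 + 12.6×10⁻⁶×94×425 = 0.8694 mm.
The walls prevent any net length change, so an axial force P (same in every segment) develops. Compatibility: P · Σ Lᵢ/(AᵢEᵢ) = δ_free.
Σ Lᵢ/(AᵢEᵢ) = 330/(2200×34×10³) + 425/(2200×207×10³) = 5.345×10⁻⁶ mm/N.
P = 0.8694 / 5.345×10⁻⁶ = 162700 N = 162.7 kN, compressive.
For the concrete segment, free thermal change = 11.8×10⁻⁶×94×330 = 0.366 mm and elastic change from P = 162700×330/(2200×34×10³) = 0.7176 mm; these oppose, so the net change is 0.352 mm (segment shortens).

|ΔL| ≈ 0.352 mm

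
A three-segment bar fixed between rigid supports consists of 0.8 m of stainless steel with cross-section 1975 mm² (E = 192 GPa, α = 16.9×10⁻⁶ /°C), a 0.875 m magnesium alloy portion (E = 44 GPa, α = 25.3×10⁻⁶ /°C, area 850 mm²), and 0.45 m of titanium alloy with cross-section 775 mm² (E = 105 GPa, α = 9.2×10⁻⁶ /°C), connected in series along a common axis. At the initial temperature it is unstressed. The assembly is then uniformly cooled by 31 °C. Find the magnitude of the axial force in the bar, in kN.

P ≈ 39.8 kN (tensile)

With the walls removed the bar would change length by δ_free = Σ αᵢΔT Lᵢ = 16.9×10⁻⁶×31×800 + 25.3×10⁻⁶×31×875 + 9.2×10⁻⁶×31×450 = 1.234 mm.
The rigid supports impose zero overall length change; the single axial force P common to all segments must satisfy P Σ Lᵢ/(AᵢEᵢ) = δ_free.
The series flexibility is Σ Lᵢ/(AᵢEᵢ) = 800/(1975×192×10³) + 875/(850×44×10³) + 450/(775×105×10³) = 3.104×10⁻⁵ mm/N.
So P = 1.234 / 3.104×10⁻⁵ = 39.75 kN, tensile.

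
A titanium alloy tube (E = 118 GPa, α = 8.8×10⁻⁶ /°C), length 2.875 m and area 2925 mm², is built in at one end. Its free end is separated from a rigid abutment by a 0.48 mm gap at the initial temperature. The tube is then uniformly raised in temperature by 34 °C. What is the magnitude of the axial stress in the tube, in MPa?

σ ≈ 15.6 MPa (compressive)

If the wall were absent the tube would grow by αΔT L = 8.8×10⁻⁶ × 34 × 2875 = 0.8602 mm.
After closing the 0.48 mm clearance, 0.8602 − 0.48 = 0.3802 mm of expansion remains to be suppressed by the wall.
Compatibility: PL/(AE) = 0.3802 mm, so σ = P/A = E × (0.3802/2875) = 15.6 MPa.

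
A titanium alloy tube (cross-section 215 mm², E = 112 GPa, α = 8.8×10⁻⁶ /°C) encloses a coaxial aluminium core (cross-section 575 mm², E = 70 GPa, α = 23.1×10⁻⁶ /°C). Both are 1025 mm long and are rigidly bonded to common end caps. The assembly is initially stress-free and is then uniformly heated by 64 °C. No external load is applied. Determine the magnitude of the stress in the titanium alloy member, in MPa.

Both members must finish at the same length. With the larger α, the aluminium tends to over-expand; the plates restrain it, putting the aluminium in compression and the titanium alloy in tension. With no external load the two internal forces are equal and opposite, magnitude P.
Compatibility of the two members (thermal + elastic change equal): (α₁ − α₂)ΔT = P·[1/(A₁E₁) + 1/(A₂E₂)].
|α₁ − α₂|·ΔT = 14.3×10⁻⁶ × 64 = 0.0009152.
1/(A₁E₁) + 1/(A₂E₂) = 1/(215×112×10³) + 1/(575×70×10³) = 6.637×10⁻⁸ N⁻¹.
P = 0.0009152 / 6.637×10⁻⁸ = 13790 N = 13.79 kN.
σ_{titanium alloy} = P/A₁ = 13790/215 = 64.13 MPa, tensile.

σ ≈ 64.1 MPa (tensile)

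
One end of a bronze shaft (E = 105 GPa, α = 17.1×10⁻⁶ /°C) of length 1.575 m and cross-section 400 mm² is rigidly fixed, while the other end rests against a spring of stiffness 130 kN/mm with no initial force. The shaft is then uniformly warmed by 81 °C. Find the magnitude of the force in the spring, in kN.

If the spring were absent the shaft would lengthen by αΔT L = 17.1×10⁻⁶ × 81 × 1575 = 2.182 mm.
Let P be the compressive force at the spring. The shaft shortens elastically by PL/(AE) and the spring compresses by P/k; together these equal δ_free.
So P = δ_free / [L/(AE) + 1/k] = 2.182 / [ 1575/(400×105×10³) + 1/(130×10³) ].
P = 2.182 / 4.519×10⁻⁵ = 48270 N.

P ≈ 48.3 kN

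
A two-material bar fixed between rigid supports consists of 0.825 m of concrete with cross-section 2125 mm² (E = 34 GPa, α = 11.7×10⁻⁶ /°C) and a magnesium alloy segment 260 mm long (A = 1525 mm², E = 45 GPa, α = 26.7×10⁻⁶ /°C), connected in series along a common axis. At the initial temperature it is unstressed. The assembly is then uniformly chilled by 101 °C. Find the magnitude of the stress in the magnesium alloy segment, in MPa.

σ ≈ 72.3 MPa (tensile)

With the walls removed the bar would change length by δ_free = Σ αᵢΔT Lᵢ = 11.7×10⁻⁶×101×825 + 26.7×10⁻⁶×101×260 = 1.676 mm.
The rigid supports impose zero overall length change; the single axial force P common to all segments must satisfy P Σ Lᵢ/(AᵢEᵢ) = δ_free.
Σ Lᵢ/(AᵢEᵢ) = 825/(2125×34×10³) + 260/(1525×45×10³) = 1.521×10⁻⁵ mm/N.
Hence P = δ_free / Σ(L/AE) = 1.676/1.521×10⁻⁵ = 110.2 kN (tensile).
σ_{magnesium alloy} = P / A = 110200 / 1525 = 72.27 MPa.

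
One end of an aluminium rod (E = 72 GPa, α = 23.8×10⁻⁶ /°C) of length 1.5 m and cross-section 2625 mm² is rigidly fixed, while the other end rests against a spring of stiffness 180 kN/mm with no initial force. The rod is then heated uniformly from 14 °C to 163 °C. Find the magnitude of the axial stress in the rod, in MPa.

σ ≈ 150 MPa (compressive)

The unrestrained thermal change is αΔT L = 23.8×10⁻⁶ × 149 × 1500 = 5.319 mm.
With a force P in the spring, the elastic change of the rod is PL/(AE) and that of the spring is P/k; compatibility requires their sum to equal δ_free.
P [ L/(AE) + 1/k ] = δ_free → P [ 1500/(2625×72×10³) + 1/(180×10³) ] = 5.319.
P = 5.319 / 1.349×10⁻⁵ = 394300 N.
σ = P/A = 394300/2625 = 150.2 MPa.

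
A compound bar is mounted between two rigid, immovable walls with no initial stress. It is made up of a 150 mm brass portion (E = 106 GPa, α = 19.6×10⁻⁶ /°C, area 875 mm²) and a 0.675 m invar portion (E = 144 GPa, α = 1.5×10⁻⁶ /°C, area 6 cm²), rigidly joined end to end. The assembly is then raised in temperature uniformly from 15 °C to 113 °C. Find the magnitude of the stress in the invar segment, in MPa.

σ ≈ 68.5 MPa (compressive)

If the supports were absent, the total length change would be Σ αᵢΔT Lᵢ = 19.6×10⁻⁶×98×150 + 1.5×10⁻⁶×98×675 = 0.3873 mm.
The walls prevent any net length change, so an axial force P (same in every segment) develops. Compatibility: P · Σ Lᵢ/(AᵢEᵢ) = δ_free.
Σ Lᵢ/(AᵢEᵢ) = 150/(875×106×10³) + 675/(600×144×10³) = 9.43×10⁻⁶ mm/N.
P = 0.3873 / 9.43×10⁻⁶ = 41080 N = 41.08 kN, compressive.
σ_{invar} = P / A = 41080 / 600 = 68.46 MPa.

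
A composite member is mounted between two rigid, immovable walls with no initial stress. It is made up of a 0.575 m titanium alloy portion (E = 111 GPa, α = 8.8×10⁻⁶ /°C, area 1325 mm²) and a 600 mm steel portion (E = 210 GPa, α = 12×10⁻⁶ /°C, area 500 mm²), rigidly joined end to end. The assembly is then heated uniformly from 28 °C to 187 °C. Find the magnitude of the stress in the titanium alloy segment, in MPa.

Free thermal expansion of the whole bar: Σ αᵢΔT Lᵢ = 8.8×10⁻⁶×159×575 + 12×10⁻⁶×159×600 = 1.949 mm.
The walls prevent any net length change, so an axial force P (same in every segment) develops. Compatibility: P · Σ Lᵢ/(AᵢEᵢ) = δ_free.
Σ Lᵢ/(AᵢEᵢ) = 575/(1325×111×10³) + 600/(500×210×10³) = 9.624×10⁻⁶ mm/N.
So P = 1.949 / 9.624×10⁻⁶ = 202.6 kN, compressive.
σ_{titanium alloy} = P / A = 202600 / 1325 = 152.9 MPa.

σ ≈ 153 MPa (compressive)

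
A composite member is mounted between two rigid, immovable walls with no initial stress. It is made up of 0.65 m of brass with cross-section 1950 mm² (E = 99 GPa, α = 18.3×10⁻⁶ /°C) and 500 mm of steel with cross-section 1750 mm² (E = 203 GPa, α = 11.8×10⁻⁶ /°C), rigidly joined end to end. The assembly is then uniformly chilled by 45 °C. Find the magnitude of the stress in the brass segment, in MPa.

With the walls removed the bar would change length by δ_free = Σ αᵢΔT Lᵢ = 18.3×10⁻⁶×45×650 + 11.8×10⁻⁶×45×500 = 0.8008 mm.
The rigid supports impose zero overall length change; the single axial force P common to all segments must satisfy P Σ Lᵢ/(AᵢEᵢ) = δ_free.
The series flexibility is Σ Lᵢ/(AᵢEᵢ) = 650/(1950×99×10³) + 500/(1750×203×10³) = 4.774×10⁻⁶ mm/N.
So P = 0.8008 / 4.774×10⁻⁶ = 167.7 kN, tensile.
σ_{brass} = P / A = 167700 / 1950 = 86.01 MPa.

σ ≈ 86 MPa (tensile)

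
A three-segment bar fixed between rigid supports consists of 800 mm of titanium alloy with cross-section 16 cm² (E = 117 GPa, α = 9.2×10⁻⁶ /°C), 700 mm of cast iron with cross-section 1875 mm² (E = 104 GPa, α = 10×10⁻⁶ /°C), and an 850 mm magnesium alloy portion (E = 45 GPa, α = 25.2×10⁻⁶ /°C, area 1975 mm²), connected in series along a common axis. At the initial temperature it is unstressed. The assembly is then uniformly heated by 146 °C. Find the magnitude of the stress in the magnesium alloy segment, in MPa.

σ ≈ 152 MPa (compressive)

Free thermal expansion of the whole bar: Σ αᵢΔT Lᵢ = 9.2×10⁻⁶×146×800 + 10×10⁻⁶×146×700 + 25.2×10⁻⁶×146×850 = 5.224 mm.
The walls prevent any net length change, so an axial force P (same in every segment) develops. Compatibility: P · Σ Lᵢ/(AᵢEᵢ) = δ_free.
Σ Lᵢ/(AᵢEᵢ) = 800/(1600×117×10³) + 700/(1875×104×10³) + 850/(1975×45×10³) = 1.743×10⁻⁵ mm/N.
So P = 5.224 / 1.743×10⁻⁵ = 299.8 kN, compressive.
σ_{magnesium alloy} = P / A = 299800 / 1975 = 151.8 MPa.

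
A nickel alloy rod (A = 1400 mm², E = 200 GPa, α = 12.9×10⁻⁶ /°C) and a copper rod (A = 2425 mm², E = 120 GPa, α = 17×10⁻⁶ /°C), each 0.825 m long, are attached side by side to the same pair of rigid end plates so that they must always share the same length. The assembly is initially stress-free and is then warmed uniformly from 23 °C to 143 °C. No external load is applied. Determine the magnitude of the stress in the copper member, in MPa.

Equilibrium of a rigid end plate with no external load gives equal and opposite internal forces ±P in the two members. Since α_{copper} > α_{nickel alloy}, heating drives the copper into compression and the nickel alloy into tension.
Equating the net (thermal + elastic) strains gives |α₁ − α₂|·ΔT = P·[1/(A₁E₁) + 1/(A₂E₂)].
|α₁ − α₂|·ΔT = 4.1×10⁻⁶ × 120 = 0.000492.
1/(A₁E₁) + 1/(A₂E₂) = 1/(1400×200×10³) + 1/(2425×120×10³) = 7.008×10⁻⁹ N⁻¹.
So P = 0.000492 / 7.008×10⁻⁹ = 70.21 kN.
σ_{copper} = P/A₂ = 70210/2425 = 28.95 MPa, compressive.

σ ≈ 29 MPa (compressive)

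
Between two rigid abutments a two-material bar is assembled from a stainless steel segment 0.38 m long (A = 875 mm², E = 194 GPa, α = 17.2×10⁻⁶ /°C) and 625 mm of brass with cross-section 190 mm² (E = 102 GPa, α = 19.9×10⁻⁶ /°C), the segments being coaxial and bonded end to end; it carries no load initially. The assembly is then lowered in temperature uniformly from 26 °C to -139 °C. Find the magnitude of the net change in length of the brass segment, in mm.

|ΔL| ≈ 0.875 mm

Free thermal contraction of the whole bar: Σ αᵢΔT Lᵢ = 17.2×10⁻⁶×165×380 + 19.9×10⁻⁶×165×625 = 3.131 mm.
Since the ends are fixed, an axial force P builds up, equal in every segment, with P · Σ Lᵢ/(AᵢEᵢ) = δ_free.
Σ Lᵢ/(AᵢEᵢ) = 380/(875×194×10³) + 625/(190×102×10³) = 3.449×10⁻⁵ mm/N.
Hence P = δ_free / Σ(L/AE) = 3.131/3.449×10⁻⁵ = 90.77 kN (tensile).
For the brass segment, free thermal change = 19.9×10⁻⁶×165×625 = 2.052 mm and elastic change from P = 90770×625/(190×102×10³) = 2.927 mm; these oppose, so the net change is 0.875 mm (segment lengthens).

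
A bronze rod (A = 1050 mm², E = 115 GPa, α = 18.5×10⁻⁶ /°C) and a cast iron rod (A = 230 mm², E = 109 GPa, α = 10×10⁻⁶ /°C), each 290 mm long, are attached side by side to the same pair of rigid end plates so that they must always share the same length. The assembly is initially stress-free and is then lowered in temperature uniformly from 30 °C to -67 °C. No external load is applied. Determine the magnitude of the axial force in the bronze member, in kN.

Equilibrium of a rigid end plate with no external load gives equal and opposite internal forces ±P in the two members. Since α_{bronze} > α_{cast iron}, cooling drives the bronze into tension and the cast iron into compression.
Equating the net (thermal + elastic) strains gives |α₁ − α₂|·ΔT = P·[1/(A₁E₁) + 1/(A₂E₂)].
|α₁ − α₂|·ΔT = 8.5×10⁻⁶ × 97 = 0.0008245.
1/(A₁E₁) + 1/(A₂E₂) = 1/(1050×115×10³) + 1/(230×109×10³) = 4.817×10⁻⁸ N⁻¹.
So P = 0.0008245 / 4.817×10⁻⁸ = 17.12 kN.

P ≈ 17.1 kN (tensile in the bronze)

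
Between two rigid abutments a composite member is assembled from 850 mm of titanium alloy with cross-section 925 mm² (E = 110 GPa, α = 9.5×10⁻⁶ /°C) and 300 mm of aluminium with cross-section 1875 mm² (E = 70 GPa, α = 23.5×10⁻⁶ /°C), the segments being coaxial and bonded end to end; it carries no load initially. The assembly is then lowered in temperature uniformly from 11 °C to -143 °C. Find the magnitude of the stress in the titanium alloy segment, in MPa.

Free thermal contraction of the whole bar: Σ αᵢΔT Lᵢ = 9.5×10⁻⁶×154×850 + 23.5×10⁻⁶×154×300 = 2.329 mm.
Since the ends are fixed, an axial force P builds up, equal in every segment, with P · Σ Lᵢ/(AᵢEᵢ) = δ_free.
The series flexibility is Σ Lᵢ/(AᵢEᵢ) = 850/(925×110×10³) + 300/(1875×70×10³) = 1.064×10⁻⁵ mm/N.
Hence P = δ_free / Σ(L/AE) = 2.329/1.064×10⁻⁵ = 218.9 kN (tensile).
σ_{titanium alloy} = P / A = 218900 / 925 = 236.7 MPa.

σ ≈ 237 MPa (tensile)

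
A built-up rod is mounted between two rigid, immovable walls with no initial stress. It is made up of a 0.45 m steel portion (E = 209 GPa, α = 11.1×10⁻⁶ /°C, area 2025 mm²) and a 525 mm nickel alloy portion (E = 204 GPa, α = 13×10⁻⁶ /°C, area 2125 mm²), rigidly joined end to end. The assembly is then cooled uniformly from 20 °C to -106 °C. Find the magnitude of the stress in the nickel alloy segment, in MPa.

σ ≈ 308 MPa (tensile)

If the supports were absent, the total length change would be Σ αᵢΔT Lᵢ = 11.1×10⁻⁶×126×450 + 13×10⁻⁶×126×525 = 1.489 mm.
The rigid supports impose zero overall length change; the single axial force P common to all segments must satisfy P Σ Lᵢ/(AᵢEᵢ) = δ_free.
Σ Lᵢ/(AᵢEᵢ) = 450/(2025×209×10³) + 525/(2125×204×10³) = 2.274×10⁻⁶ mm/N.
So P = 1.489 / 2.274×10⁻⁶ = 654.8 kN, tensile.
σ_{nickel alloy} = P / A = 654800 / 2125 = 308.2 MPa.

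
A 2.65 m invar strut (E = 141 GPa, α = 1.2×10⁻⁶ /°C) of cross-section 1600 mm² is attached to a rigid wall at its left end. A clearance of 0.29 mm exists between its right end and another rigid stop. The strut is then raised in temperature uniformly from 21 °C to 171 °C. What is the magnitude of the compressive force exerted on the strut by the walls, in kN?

P ≈ 15.9 kN

Free thermal elongation = αΔT L = 1.2×10⁻⁶ × 150 × 2650 = 0.477 mm.
The gap closes (δ_free > 0.29 mm) and the wall then resists a further 0.477 − 0.29 = 0.187 mm of expansion.
That suppressed elongation corresponds to σ = E·Δ/L = 141×10³ × 0.187/2650 = 9.95 MPa.
Force on the wall = σA = 9.95 × 1600 mm² = 15.92 kN.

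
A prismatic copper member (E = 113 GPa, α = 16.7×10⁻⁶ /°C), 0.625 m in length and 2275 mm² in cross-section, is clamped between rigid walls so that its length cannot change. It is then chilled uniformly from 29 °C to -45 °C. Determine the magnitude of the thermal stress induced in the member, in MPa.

Because both ends are immovable the net strain is zero, and the suppressed thermal strain is αΔT = 16.7×10⁻⁶ × 74 = 1235.8×10⁻⁶.
The stress required to suppress this strain is σ = Eε = 113×10³ × 1235.8×10⁻⁶ = 139.6 MPa, tensile since the member is trying to contract.

σ ≈ 140 MPa (tensile)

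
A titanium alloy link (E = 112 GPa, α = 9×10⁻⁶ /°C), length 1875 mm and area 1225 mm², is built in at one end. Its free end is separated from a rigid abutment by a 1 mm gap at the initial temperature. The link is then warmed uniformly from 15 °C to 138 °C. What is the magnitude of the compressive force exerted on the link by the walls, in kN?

Free thermal elongation = αΔT L = 9×10⁻⁶ × 123 × 1875 = 2.076 mm.
This exceeds the 1 mm gap, so the wall pushes back. The portion of expansion that must be recovered elastically is δ_free − gap = 2.076 − 1 = 1.076 mm.
Compatibility: PL/(AE) = 1.076 mm, so σ = P/A = E × (1.076/1875) = 64.25 MPa.
Force on the wall = σA = 64.25 × 1225 mm² = 78.71 kN.

P ≈ 78.7 kN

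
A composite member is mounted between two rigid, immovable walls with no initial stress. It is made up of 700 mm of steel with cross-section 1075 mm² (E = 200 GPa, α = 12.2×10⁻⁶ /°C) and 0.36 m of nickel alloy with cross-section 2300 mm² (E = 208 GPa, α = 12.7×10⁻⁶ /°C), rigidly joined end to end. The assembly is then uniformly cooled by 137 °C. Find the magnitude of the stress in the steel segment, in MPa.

σ ≈ 417 MPa (tensile)

Free thermal contraction of the whole bar: Σ αᵢΔT Lᵢ = 12.2×10⁻⁶×137×700 + 12.7×10⁻⁶×137×360 = 1.796 mm.
Since the ends are fixed, an axial force P builds up, equal in every segment, with P · Σ Lᵢ/(AᵢEᵢ) = δ_free.
Σ Lᵢ/(AᵢEᵢ) = 700/(1075×200×10³) + 360/(2300×208×10³) = 4.008×10⁻⁶ mm/N.
P = 1.796 / 4.008×10⁻⁶ = 448200 N = 448.2 kN, tensile.
σ_{steel} = P / A = 448200 / 1075 = 416.9 MPa.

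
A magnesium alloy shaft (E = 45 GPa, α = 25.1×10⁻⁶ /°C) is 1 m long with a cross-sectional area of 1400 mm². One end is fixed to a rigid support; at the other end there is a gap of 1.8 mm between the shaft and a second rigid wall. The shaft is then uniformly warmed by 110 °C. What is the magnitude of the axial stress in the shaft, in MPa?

σ ≈ 43.2 MPa (compressive)

Unrestrained expansion: δ_free = αΔT L = 25.1×10⁻⁶ × 110 × 1000 = 2.761 mm.
After closing the 1.8 mm clearance, 2.761 − 1.8 = 0.961 mm of expansion remains to be suppressed by the wall.
So σ = E(δ_free − g)/L = 45×10³ × 0.961/1000 = 43.24 MPa.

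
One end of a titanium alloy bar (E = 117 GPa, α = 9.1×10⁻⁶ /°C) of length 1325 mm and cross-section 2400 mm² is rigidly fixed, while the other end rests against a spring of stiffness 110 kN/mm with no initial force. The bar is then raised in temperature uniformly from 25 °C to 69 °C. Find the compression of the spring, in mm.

Free thermal expansion: δ_free = αΔT L = 9.1×10⁻⁶ × 44 × 1325 = 0.5305 mm.
With a force P in the spring, the elastic change of the bar is PL/(AE) and that of the spring is P/k; compatibility requires their sum to equal δ_free.
P [ L/(AE) + 1/k ] = δ_free → P [ 1325/(2400×117×10³) + 1/(110×10³) ] = 0.5305.
P = 0.5305 / 1.381×10⁻⁵ = 38420 N.
Spring compression = P/k = 38420/(110×10³) = 0.3493 mm.

δ ≈ 0.349 mm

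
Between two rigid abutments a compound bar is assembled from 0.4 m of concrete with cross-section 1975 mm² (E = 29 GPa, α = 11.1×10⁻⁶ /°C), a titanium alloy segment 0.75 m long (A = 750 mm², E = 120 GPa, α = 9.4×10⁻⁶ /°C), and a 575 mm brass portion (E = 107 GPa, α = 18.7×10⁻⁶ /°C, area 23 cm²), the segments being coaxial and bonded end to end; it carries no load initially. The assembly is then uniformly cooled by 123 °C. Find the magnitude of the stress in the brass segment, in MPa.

σ ≈ 67.4 MPa (tensile)

With the walls removed the bar would change length by δ_free = Σ αᵢΔT Lᵢ = 11.1×10⁻⁶×123×400 + 9.4×10⁻⁶×123×750 + 18.7×10⁻⁶×123×575 = 2.736 mm.
Since the ends are fixed, an axial force P builds up, equal in every segment, with P · Σ Lᵢ/(AᵢEᵢ) = δ_free.
The series flexibility is Σ Lᵢ/(AᵢEᵢ) = 400/(1975×29×10³) + 750/(750×120×10³) + 575/(2300×107×10³) = 1.765×10⁻⁵ mm/N.
Hence P = δ_free / Σ(L/AE) = 2.736/1.765×10⁻⁵ = 155 kN (tensile).
σ_{brass} = P / A = 155000 / 2300 = 67.38 MPa.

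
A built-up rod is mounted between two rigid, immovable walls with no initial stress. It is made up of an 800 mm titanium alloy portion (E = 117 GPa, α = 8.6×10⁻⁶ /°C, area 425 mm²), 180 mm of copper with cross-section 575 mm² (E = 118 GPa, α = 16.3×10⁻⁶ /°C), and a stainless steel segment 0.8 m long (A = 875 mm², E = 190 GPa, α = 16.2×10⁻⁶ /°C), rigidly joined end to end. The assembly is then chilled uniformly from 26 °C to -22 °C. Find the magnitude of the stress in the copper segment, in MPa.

With the walls removed the bar would change length by δ_free = Σ αᵢΔT Lᵢ = 8.6×10⁻⁶×48×800 + 16.3×10⁻⁶×48×180 + 16.2×10⁻⁶×48×800 = 1.093 mm.
The rigid supports impose zero overall length change; the single axial force P common to all segments must satisfy P Σ Lᵢ/(AᵢEᵢ) = δ_free.
Σ Lᵢ/(AᵢEᵢ) = 800/(425×117×10³) + 180/(575×118×10³) + 800/(875×190×10³) = 2.355×10⁻⁵ mm/N.
Hence P = δ_free / Σ(L/AE) = 1.093/2.355×10⁻⁵ = 46.41 kN (tensile).
σ_{copper} = P / A = 46410 / 575 = 80.72 MPa.

σ ≈ 80.7 MPa (tensile)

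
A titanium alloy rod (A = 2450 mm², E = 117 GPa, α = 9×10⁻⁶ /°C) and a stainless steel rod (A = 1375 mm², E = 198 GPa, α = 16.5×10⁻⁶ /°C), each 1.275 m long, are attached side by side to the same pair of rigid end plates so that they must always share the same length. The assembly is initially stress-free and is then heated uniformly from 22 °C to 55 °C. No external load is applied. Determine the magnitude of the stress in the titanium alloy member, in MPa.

Both members must finish at the same length. With the larger α, the stainless steel tends to over-expand; the plates restrain it, putting the stainless steel in compression and the titanium alloy in tension. With no external load the two internal forces are equal and opposite, magnitude P.
Compatibility of the two members (thermal + elastic change equal): (α₁ − α₂)ΔT = P·[1/(A₁E₁) + 1/(A₂E₂)].
|α₁ − α₂|·ΔT = 7.5×10⁻⁶ × 33 = 0.0002475.
1/(A₁E₁) + 1/(A₂E₂) = 1/(2450×117×10³) + 1/(1375×198×10³) = 7.162×10⁻⁹ N⁻¹.
So P = 0.0002475 / 7.162×10⁻⁹ = 34.56 kN.
σ_{titanium alloy} = P/A₁ = 34560/2450 = 14.11 MPa, tensile.

σ ≈ 14.1 MPa (tensile)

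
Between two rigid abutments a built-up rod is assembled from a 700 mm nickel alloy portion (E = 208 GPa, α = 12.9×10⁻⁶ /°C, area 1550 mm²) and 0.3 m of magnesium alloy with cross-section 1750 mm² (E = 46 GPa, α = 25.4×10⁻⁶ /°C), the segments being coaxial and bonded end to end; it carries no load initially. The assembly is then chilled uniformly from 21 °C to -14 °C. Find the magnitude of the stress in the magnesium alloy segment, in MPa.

σ ≈ 56.5 MPa (tensile)

If the supports were absent, the total length change would be Σ αᵢΔT Lᵢ = 12.9×10⁻⁶×35×700 + 25.4×10⁻⁶×35×300 = 0.5827 mm.
The rigid supports impose zero overall length change; the single axial force P common to all segments must satisfy P Σ Lᵢ/(AᵢEᵢ) = δ_free.
The series flexibility is Σ Lᵢ/(AᵢEᵢ) = 700/(1550×208×10³) + 300/(1750×46×10³) = 5.898×10⁻⁶ mm/N.
P = 0.5827 / 5.898×10⁻⁶ = 98810 N = 98.81 kN, tensile.
σ_{magnesium alloy} = P / A = 98810 / 1750 = 56.46 MPa.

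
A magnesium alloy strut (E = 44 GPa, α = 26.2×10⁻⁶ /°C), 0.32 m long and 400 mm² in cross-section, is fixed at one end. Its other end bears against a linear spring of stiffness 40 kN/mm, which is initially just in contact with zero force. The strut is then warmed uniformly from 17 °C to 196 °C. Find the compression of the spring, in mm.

δ ≈ 0.869 mm

The unrestrained thermal change is αΔT L = 26.2×10⁻⁶ × 179 × 320 = 1.501 mm.
Let P be the compressive force at the spring. The strut shortens elastically by PL/(AE) and the spring compresses by P/k; together these equal δ_free.
P [ L/(AE) + 1/k ] = δ_free → P [ 320/(400×44×10³) + 1/(40×10³) ] = 1.501.
P = 1.501 / 4.318×10⁻⁵ = 34750 N.
Spring compression = P/k = 34750/(40×10³) = 0.8688 mm.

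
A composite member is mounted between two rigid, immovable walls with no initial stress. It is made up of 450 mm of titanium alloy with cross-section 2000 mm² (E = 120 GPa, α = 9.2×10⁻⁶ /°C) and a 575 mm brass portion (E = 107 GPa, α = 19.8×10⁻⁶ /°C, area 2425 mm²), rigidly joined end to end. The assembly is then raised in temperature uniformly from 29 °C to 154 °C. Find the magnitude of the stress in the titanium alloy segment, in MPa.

σ ≈ 237 MPa (compressive)

If the supports were absent, the total length change would be Σ αᵢΔT Lᵢ = 9.2×10⁻⁶×125×450 + 19.8×10⁻⁶×125×575 = 1.941 mm.
Since the ends are fixed, an axial force P builds up, equal in every segment, with P · Σ Lᵢ/(AᵢEᵢ) = δ_free.
The series flexibility is Σ Lᵢ/(AᵢEᵢ) = 450/(2000×120×10³) + 575/(2425×107×10³) = 4.091×10⁻⁶ mm/N.
So P = 1.941 / 4.091×10⁻⁶ = 474.4 kN, compressive.
σ_{titanium alloy} = P / A = 474400 / 2000 = 237.2 MPa.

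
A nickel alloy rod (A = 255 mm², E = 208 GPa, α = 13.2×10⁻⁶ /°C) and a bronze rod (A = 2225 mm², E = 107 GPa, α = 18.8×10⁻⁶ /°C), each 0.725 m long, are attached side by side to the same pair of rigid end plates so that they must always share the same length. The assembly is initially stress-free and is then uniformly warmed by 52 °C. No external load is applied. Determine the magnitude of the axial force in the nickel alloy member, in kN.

P ≈ 12.6 kN (tensile in the nickel alloy)

Both members must finish at the same length. With the larger α, the bronze tends to over-expand; the plates restrain it, putting the bronze in compression and the nickel alloy in tension. With no external load the two internal forces are equal and opposite, magnitude P.
Setting the final lengths equal and cancelling L: (α₁ − α₂)ΔT = P/(A₁E₁) + P/(A₂E₂).
|α₁ − α₂|·ΔT = 5.6×10⁻⁶ × 52 = 0.0002912.
1/(A₁E₁) + 1/(A₂E₂) = 1/(255×208×10³) + 1/(2225×107×10³) = 2.305×10⁻⁸ N⁻¹.
So P = 0.0002912 / 2.305×10⁻⁸ = 12.63 kN.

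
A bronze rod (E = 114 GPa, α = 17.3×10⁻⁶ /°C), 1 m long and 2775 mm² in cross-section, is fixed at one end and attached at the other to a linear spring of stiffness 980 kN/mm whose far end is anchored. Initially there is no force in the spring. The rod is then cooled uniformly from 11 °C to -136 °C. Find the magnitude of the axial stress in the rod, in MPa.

The unrestrained thermal change is αΔT L = 17.3×10⁻⁶ × 147 × 1000 = 2.543 mm.
Let P be the tensile force in the spring. The rod extends elastically by PL/(AE) and the spring stretches by P/k; together these equal δ_free.
So P = δ_free / [L/(AE) + 1/k] = 2.543 / [ 1000/(2775×114×10³) + 1/(980×10³) ].
P = 2.543 / 4.181×10⁻⁶ = 608200 N.
σ = P/A = 608200/2775 = 219.2 MPa.

σ ≈ 219 MPa (tensile)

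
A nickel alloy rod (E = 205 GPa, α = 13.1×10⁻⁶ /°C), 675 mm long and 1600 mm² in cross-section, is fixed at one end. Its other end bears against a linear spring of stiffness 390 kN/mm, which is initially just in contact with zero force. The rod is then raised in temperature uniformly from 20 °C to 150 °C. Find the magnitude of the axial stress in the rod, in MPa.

Free thermal expansion: δ_free = αΔT L = 13.1×10⁻⁶ × 130 × 675 = 1.15 mm.
With a force P in the spring, the elastic change of the rod is PL/(AE) and that of the spring is P/k; compatibility requires their sum to equal δ_free.
So P = δ_free / [L/(AE) + 1/k] = 1.15 / [ 675/(1600×205×10³) + 1/(390×10³) ].
P = 1.15 / 4.622×10⁻⁶ = 248700 N.
σ = P/A = 248700/1600 = 155.4 MPa.

σ ≈ 155 MPa (compressive)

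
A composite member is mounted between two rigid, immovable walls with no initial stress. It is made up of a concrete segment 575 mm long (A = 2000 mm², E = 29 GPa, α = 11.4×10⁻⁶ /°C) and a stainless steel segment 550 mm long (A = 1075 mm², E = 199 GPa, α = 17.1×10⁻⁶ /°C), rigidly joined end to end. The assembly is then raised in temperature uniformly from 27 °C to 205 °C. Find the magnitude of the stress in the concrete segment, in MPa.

σ ≈ 114 MPa (compressive)

Free thermal expansion of the whole bar: Σ αᵢΔT Lᵢ = 11.4×10⁻⁶×178×575 + 17.1×10⁻⁶×178×550 = 2.841 mm.
The walls prevent any net length change, so an axial force P (same in every segment) develops. Compatibility: P · Σ Lᵢ/(AᵢEᵢ) = δ_free.
The series flexibility is Σ Lᵢ/(AᵢEᵢ) = 575/(2000×29×10³) + 550/(1075×199×10³) = 1.248×10⁻⁵ mm/N.
Hence P = δ_free / Σ(L/AE) = 2.841/1.248×10⁻⁵ = 227.5 kN (compressive).
σ_{concrete} = P / A = 227500 / 2000 = 113.8 MPa.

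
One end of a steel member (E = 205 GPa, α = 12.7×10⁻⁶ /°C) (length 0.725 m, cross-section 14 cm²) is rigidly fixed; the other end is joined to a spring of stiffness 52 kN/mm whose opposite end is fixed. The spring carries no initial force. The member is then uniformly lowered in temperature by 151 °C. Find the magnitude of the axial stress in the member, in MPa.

σ ≈ 45.6 MPa (tensile)

The unrestrained thermal change is αΔT L = 12.7×10⁻⁶ × 151 × 725 = 1.39 mm.
With a force P in the spring, the elastic change of the member is PL/(AE) and that of the spring is P/k; compatibility requires their sum to equal δ_free.
So P = δ_free / [L/(AE) + 1/k] = 1.39 / [ 725/(1400×205×10³) + 1/(52×10³) ].
P = 1.39 / 2.176×10⁻⁵ = 63900 N.
σ = P/A = 63900/1400 = 45.65 MPa.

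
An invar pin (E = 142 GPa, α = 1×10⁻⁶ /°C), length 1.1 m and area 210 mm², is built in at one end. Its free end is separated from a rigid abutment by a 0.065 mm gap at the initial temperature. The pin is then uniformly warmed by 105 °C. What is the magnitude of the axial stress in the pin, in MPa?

Free thermal elongation = αΔT L = 1×10⁻⁶ × 105 × 1100 = 0.1155 mm.
This exceeds the 0.065 mm gap, so the wall pushes back. The portion of expansion that must be recovered elastically is δ_free − gap = 0.1155 − 0.065 = 0.0505 mm.
That suppressed elongation corresponds to σ = E·Δ/L = 142×10³ × 0.0505/1100 = 6.519 MPa.

σ ≈ 6.52 MPa (compressive)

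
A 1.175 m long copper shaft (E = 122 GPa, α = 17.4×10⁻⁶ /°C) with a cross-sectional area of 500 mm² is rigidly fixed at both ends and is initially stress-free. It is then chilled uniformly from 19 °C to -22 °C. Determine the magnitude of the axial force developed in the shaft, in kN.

The ends cannot move, so σ = EαΔT = 122×10³ × 17.4×10⁻⁶ × 41 = 87.03 MPa.
Axial force P = σA = 87.03 × 500 = 43520 N = 43.52 kN, tensile.

P ≈ 43.5 kN (tensile)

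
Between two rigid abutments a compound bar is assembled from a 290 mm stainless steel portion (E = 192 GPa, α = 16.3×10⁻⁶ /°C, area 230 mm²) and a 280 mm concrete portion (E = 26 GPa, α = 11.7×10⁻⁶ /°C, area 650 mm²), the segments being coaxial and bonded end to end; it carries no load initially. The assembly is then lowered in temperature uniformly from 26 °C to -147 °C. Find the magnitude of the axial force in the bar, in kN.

If the supports were absent, the total length change would be Σ αᵢΔT Lᵢ = 16.3×10⁻⁶×173×290 + 11.7×10⁻⁶×173×280 = 1.385 mm.
The rigid supports impose zero overall length change; the single axial force P common to all segments must satisfy P Σ Lᵢ/(AᵢEᵢ) = δ_free.
The series flexibility is Σ Lᵢ/(AᵢEᵢ) = 290/(230×192×10³) + 280/(650×26×10³) = 2.314×10⁻⁵ mm/N.
So P = 1.385 / 2.314×10⁻⁵ = 59.85 kN, tensile.

P ≈ 59.8 kN (tensile)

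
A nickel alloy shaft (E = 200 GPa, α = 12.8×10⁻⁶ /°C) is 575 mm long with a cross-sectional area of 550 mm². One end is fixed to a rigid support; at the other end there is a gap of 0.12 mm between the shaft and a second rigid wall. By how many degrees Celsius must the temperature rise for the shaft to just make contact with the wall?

The gap closes when αΔT L = 0.12 mm, since the shaft is still unstressed at that instant.
So ΔT = g/(αL) = 0.12/(12.8×10⁻⁶ × 575) = 16.3 °C.

ΔT ≈ 16.3 °C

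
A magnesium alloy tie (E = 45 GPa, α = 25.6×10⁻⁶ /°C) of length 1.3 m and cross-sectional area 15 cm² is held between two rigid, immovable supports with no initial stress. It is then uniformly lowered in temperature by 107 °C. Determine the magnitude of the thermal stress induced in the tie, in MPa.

σ ≈ 123 MPa (tensile)

The supports are rigid, so the total axial strain is zero. The restrained thermal strain is ε = αΔT = 25.6×10⁻⁶ × 107 = 2739.2×10⁻⁶.
σ = EαΔT = 45×10³ × 25.6×10⁻⁶ × 107 = 123.3 MPa (tensile; the tie is trying to contract).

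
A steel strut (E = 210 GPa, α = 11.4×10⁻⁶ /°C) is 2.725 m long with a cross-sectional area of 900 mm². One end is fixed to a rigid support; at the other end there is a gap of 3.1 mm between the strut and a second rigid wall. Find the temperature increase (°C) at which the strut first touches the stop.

Contact occurs when the free expansion equals the gap: αΔT L = 3.1 mm.
So ΔT = g/(αL) = 3.1/(11.4×10⁻⁶ × 2725) = 99.79 °C.

ΔT ≈ 99.8 °C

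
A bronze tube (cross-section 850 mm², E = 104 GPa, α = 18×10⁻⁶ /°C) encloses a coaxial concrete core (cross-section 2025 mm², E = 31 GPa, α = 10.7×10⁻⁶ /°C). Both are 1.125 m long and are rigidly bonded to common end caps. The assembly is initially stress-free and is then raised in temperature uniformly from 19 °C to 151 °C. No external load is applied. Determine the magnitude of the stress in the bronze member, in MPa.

σ ≈ 41.6 MPa (compressive)

Equilibrium of a rigid end plate with no external load gives equal and opposite internal forces ±P in the two members. Since α_{bronze} > α_{concrete}, heating drives the bronze into compression and the concrete into tension.
Setting the final lengths equal and cancelling L: (α₁ − α₂)ΔT = P/(A₁E₁) + P/(A₂E₂).
|α₁ − α₂|·ΔT = 7.3×10⁻⁶ × 132 = 0.0009636.
1/(A₁E₁) + 1/(A₂E₂) = 1/(850×104×10³) + 1/(2025×31×10³) = 2.724×10⁻⁸ N⁻¹.
So P = 0.0009636 / 2.724×10⁻⁸ = 35.37 kN.
σ_{bronze} = P/A₁ = 35370/850 = 41.61 MPa, compressive.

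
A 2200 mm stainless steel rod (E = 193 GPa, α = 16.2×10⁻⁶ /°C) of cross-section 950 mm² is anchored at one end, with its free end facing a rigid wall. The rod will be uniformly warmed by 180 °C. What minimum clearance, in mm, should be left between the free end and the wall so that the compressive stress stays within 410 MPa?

g ≈ 1.74 mm

Free expansion if unrestrained: δ_free = αΔT L = 16.2×10⁻⁶ × 180 × 2200 = 6.415 mm.
At the allowable stress the elastic shortening the wall may impose is σL/E = 410 × 2200 / (193×10³) = 4.674 mm.
So the gap has to take up the difference, g_min = δ_free − σL/E = 6.415 − 4.674 = 1.742 mm.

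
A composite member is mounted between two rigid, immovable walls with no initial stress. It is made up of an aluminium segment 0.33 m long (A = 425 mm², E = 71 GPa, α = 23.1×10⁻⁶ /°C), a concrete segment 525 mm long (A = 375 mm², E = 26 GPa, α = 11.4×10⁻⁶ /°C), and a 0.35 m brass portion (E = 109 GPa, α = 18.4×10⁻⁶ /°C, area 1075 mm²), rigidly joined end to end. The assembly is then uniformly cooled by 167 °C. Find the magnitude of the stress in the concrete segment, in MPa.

If the supports were absent, the total length change would be Σ αᵢΔT Lᵢ = 23.1×10⁻⁶×167×330 + 11.4×10⁻⁶×167×525 + 18.4×10⁻⁶×167×350 = 3.348 mm.
The rigid supports impose zero overall length change; the single axial force P common to all segments must satisfy P Σ Lᵢ/(AᵢEᵢ) = δ_free.
The series flexibility is Σ Lᵢ/(AᵢEᵢ) = 330/(425×71×10³) + 525/(375×26×10³) + 350/(1075×109×10³) = 6.777×10⁻⁵ mm/N.
Hence P = δ_free / Σ(L/AE) = 3.348/6.777×10⁻⁵ = 49.4 kN (tensile).
σ_{concrete} = P / A = 49400 / 375 = 131.7 MPa.

σ ≈ 132 MPa (tensile)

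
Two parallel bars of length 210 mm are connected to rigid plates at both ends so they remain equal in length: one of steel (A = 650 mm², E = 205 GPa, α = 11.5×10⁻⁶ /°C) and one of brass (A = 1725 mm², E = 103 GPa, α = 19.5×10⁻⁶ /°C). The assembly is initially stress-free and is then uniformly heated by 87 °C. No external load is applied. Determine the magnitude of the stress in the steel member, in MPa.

σ ≈ 81.5 MPa (tensile)

Both members must finish at the same length. With the larger α, the brass tends to over-expand; the plates restrain it, putting the brass in compression and the steel in tension. With no external load the two internal forces are equal and opposite, magnitude P.
Compatibility of the two members (thermal + elastic change equal): (α₁ − α₂)ΔT = P·[1/(A₁E₁) + 1/(A₂E₂)].
|α₁ − α₂|·ΔT = 8×10⁻⁶ × 87 = 0.000696.
1/(A₁E₁) + 1/(A₂E₂) = 1/(650×205×10³) + 1/(1725×103×10³) = 1.313×10⁻⁸ N⁻¹.
P = 0.000696 / 1.313×10⁻⁸ = 53000 N = 53 kN.
σ_{steel} = P/A₁ = 53000/650 = 81.53 MPa, tensile.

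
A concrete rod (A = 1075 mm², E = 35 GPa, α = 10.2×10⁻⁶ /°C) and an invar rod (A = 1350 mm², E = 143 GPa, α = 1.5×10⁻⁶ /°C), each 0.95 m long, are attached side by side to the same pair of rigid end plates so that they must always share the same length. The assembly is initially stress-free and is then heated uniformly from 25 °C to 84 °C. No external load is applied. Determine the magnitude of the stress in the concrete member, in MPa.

Equilibrium of a rigid end plate with no external load gives equal and opposite internal forces ±P in the two members. Since α_{concrete} > α_{invar}, heating drives the concrete into compression and the invar into tension.
Equating the net (thermal + elastic) strains gives |α₁ − α₂|·ΔT = P·[1/(A₁E₁) + 1/(A₂E₂)].
|α₁ − α₂|·ΔT = 8.7×10⁻⁶ × 59 = 0.0005133.
1/(A₁E₁) + 1/(A₂E₂) = 1/(1075×35×10³) + 1/(1350×143×10³) = 3.176×10⁻⁸ N⁻¹.
P = 0.0005133 / 3.176×10⁻⁸ = 16160 N = 16.16 kN.
σ_{concrete} = P/A₁ = 16160/1075 = 15.04 MPa, compressive.

σ ≈ 15 MPa (compressive)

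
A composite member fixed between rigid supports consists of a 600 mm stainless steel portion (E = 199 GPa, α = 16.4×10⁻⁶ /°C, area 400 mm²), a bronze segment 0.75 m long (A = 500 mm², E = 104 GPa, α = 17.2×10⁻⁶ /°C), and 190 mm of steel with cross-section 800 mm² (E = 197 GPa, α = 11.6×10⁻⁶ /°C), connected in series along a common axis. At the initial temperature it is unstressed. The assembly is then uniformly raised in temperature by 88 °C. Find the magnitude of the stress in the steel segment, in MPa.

σ ≈ 118 MPa (compressive)

If the supports were absent, the total length change would be Σ αᵢΔT Lᵢ = 16.4×10⁻⁶×88×600 + 17.2×10⁻⁶×88×750 + 11.6×10⁻⁶×88×190 = 2.195 mm.
The rigid supports impose zero overall length change; the single axial force P common to all segments must satisfy P Σ Lᵢ/(AᵢEᵢ) = δ_free.
Σ Lᵢ/(AᵢEᵢ) = 600/(400×199×10³) + 750/(500×104×10³) + 190/(800×197×10³) = 2.317×10⁻⁵ mm/N.
So P = 2.195 / 2.317×10⁻⁵ = 94.75 kN, compressive.
σ_{steel} = P / A = 94750 / 800 = 118.4 MPa.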